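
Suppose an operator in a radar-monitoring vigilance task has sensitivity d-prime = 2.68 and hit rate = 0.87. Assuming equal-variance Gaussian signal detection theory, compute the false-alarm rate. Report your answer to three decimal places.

z(hit rate) = z(0.87) = 1.1264
z(FA) = z(H) − d' = 1.1264 − 2.68 = -1.5536
false-alarm rate = Φ(-1.5536) = 0.0601

false-alarm rate = 0.060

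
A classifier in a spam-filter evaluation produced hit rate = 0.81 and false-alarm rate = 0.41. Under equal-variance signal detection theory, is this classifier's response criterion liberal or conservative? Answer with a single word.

z(H) = 0.878, z(FA) = -0.228
c = −½·(z(H) + z(FA)) = -0.325
c < 0 → liberal criterion (biased toward responding “yes”).

liberal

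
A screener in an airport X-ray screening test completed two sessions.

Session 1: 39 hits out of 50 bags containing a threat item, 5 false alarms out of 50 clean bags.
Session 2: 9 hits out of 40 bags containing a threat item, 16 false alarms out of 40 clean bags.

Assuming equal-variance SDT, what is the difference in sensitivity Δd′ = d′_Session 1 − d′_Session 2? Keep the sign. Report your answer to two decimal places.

Δd′ = 2.56

Session 1: z(0.7800) = 0.772, z(0.1000) = -1.282, d' = 2.054
Session 2: z(0.2250) = -0.755, z(0.4000) = -0.253, d' = -0.502
Δd' = d'_Session 1 − d'_Session 2 = 2.054 − (-0.502) = 2.556
Session 1 has the higher sensitivity.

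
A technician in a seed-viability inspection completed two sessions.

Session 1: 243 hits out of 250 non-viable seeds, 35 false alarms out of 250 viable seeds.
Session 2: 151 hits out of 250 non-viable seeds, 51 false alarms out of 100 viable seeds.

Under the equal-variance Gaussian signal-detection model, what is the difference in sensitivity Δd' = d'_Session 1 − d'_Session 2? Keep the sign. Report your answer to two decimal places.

Δd' = 2.75

Session 1: z(0.9720) = 1.911, z(0.1400) = -1.080, d' = 2.991
Session 2: z(0.6040) = 0.264, z(0.5100) = 0.025, d' = 0.239
Δd' = d'_Session 1 − d'_Session 2 = 2.991 − 0.239 = 2.752
Session 1 has the higher sensitivity.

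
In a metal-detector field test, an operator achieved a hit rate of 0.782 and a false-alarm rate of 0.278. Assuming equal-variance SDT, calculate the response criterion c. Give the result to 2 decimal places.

c = -0.10

z(H) = z(0.782) = 0.7790
z(FA) = z(0.278) = -0.5888
c = −½·[z(H) + z(FA)] = −0.5 × (0.7790 + (-0.5888)) = -0.0951
c < 0: the operator has a liberal response bias.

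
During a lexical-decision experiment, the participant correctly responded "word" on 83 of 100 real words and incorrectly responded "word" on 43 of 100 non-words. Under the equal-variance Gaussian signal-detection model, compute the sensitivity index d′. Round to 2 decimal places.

d′ = 1.13

H = 83/100 = 0.8300
FA = 43/100 = 0.4300
Φ⁻¹(H) = 0.954
Φ⁻¹(FA) = -0.176
d' = z(H) − z(FA) = 0.954 − (-0.176) = 1.130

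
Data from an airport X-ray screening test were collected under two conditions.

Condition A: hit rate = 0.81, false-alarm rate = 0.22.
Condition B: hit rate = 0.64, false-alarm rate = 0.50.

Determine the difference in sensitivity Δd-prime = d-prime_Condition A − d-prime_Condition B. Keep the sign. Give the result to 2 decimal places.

Condition A: z(0.81) = 0.878, z(0.22) = -0.772, d' = 1.650
Condition B: z(0.64) = 0.358, z(0.50) = 0.000, d' = 0.358
Δd' = d'_Condition A − d'_Condition B = 1.650 − 0.358 = 1.292
Condition A has the higher sensitivity.

Δd-prime = 1.29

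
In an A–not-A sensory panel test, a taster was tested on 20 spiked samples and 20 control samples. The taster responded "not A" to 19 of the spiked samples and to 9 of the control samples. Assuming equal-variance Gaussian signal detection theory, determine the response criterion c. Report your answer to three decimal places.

H = 19/20 = 0.9500
FA = 9/20 = 0.4500
z(H) = z(0.9500) = 1.6449
z(FA) = z(0.4500) = -0.1257
c = −½·[z(H) + z(FA)] = −0.5 × (1.6449 + (-0.1257)) = -0.7596

c = -0.760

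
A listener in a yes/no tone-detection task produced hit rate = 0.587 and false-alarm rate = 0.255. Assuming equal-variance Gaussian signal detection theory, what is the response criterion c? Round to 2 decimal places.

z(H) = z(0.587) = 0.2198
z(FA) = z(0.255) = -0.6588
c = −½·[z(H) + z(FA)] = −0.5 × (0.2198 + (-0.6588)) = 0.2195
c > 0: the listener has a conservative response bias.

c = 0.22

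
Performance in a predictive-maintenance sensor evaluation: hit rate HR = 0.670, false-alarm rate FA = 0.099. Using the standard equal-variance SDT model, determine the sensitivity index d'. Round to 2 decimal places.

Φ⁻¹(0.670) = 0.4399, Φ⁻¹(0.099) = -1.2873
d' = z(H) − z(FA) = 0.4399 − (-1.2873) = 1.7272

d' = 1.73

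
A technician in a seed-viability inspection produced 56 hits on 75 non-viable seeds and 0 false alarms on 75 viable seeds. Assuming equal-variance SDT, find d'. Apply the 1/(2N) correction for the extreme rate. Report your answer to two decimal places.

d' = 3.14

The false-alarm rate is 0/75 = 0, so apply the 1/(2N) correction: FA → 1/(2·75) = 0.00667.
z(H) = z(0.74667) = 0.664
z(FA) = z(0.00667) = -2.475
d' = 0.664 − (-2.475) = 3.139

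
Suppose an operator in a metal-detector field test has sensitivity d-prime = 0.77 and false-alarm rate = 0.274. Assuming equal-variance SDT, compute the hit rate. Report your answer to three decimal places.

z(false-alarm rate) = z(0.274) = -0.6008
z(H) = z(FA) + d' = -0.6008 + 0.77 = 0.1692
hit rate = Φ(0.1692) = 0.5672

hit rate = 0.567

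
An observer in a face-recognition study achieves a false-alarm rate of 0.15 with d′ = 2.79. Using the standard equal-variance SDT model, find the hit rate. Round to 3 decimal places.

z(false-alarm rate) = z(0.15) = -1.0364
z(H) = z(FA) + d' = -1.0364 + 2.79 = 1.7536
hit rate = Φ(1.7536) = 0.9603

hit rate = 0.960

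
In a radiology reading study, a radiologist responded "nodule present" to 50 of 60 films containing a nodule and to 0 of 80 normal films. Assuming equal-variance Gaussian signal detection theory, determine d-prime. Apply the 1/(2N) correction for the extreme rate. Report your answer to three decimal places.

d-prime = 3.465

The false-alarm rate is 0/80 = 0, so apply the 1/(2N) correction: FA → 1/(2·80) = 0.00625.
z(H) = z(0.83333) = 0.9674
z(FA) = z(0.00625) = -2.4977
d' = 0.9674 − (-2.4977) = 3.4651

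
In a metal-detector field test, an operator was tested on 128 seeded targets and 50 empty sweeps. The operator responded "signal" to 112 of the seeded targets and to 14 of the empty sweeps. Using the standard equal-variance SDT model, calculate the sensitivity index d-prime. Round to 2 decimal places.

d-prime = 1.73

H = 112/128 = 0.8750
FA = 14/50 = 0.2800
z(0.8750) = 1.1503, z(0.2800) = -0.5828
d' = z(H) − z(FA) = 1.1503 − (-0.5828) = 1.7331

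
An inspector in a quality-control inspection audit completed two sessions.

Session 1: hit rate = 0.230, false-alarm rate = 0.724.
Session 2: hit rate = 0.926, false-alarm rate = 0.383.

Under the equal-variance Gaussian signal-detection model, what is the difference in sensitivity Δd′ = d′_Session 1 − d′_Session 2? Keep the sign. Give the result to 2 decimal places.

Δd′ = -3.08

Session 1: z(0.230) = -0.739, z(0.724) = 0.595, d' = -1.334
Session 2: z(0.926) = 1.447, z(0.383) = -0.298, d' = 1.745
Δd' = d'_Session 1 − d'_Session 2 = -1.334 − 1.745 = -3.079
Session 2 has the higher sensitivity.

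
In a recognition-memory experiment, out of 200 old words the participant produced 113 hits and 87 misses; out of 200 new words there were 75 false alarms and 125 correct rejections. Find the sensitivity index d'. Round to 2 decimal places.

H = 113/200 = 0.5650
FA = 75/200 = 0.3750
Φ⁻¹(H) = 0.1637
Φ⁻¹(FA) = -0.3186
d' = z(H) − z(FA) = 0.1637 − (-0.3186) = 0.4823

d' = 0.48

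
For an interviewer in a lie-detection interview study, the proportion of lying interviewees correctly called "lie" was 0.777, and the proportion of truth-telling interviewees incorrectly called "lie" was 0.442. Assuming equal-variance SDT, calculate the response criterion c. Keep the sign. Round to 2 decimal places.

Φ⁻¹(0.777) = 0.7621, Φ⁻¹(0.442) = -0.1459
c = −½·[z(H) + z(FA)] = −0.5 × (0.7621 + (-0.1459)) = -0.3081
c < 0: the interviewer has a liberal response bias.

c = -0.31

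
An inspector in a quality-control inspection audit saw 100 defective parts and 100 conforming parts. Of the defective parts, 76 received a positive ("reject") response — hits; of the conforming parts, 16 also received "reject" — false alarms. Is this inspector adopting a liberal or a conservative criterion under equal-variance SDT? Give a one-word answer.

conservative

z(H) = 0.706, z(FA) = -0.994
c = −½·(z(H) + z(FA)) = 0.144
c > 0 → conservative criterion (biased toward responding “no”).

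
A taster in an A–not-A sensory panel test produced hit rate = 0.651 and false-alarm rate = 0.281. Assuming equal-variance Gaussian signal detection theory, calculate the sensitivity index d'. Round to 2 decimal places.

d' = 0.97

z(H) = z(0.651) = 0.3880
z(FA) = z(0.281) = -0.5799
d' = z(H) − z(FA) = 0.3880 − (-0.5799) = 0.9679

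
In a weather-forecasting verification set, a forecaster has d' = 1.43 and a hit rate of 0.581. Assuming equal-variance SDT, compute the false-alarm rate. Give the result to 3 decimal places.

z(hit rate) = z(0.581) = 0.2045
z(FA) = z(H) − d' = 0.2045 − 1.43 = -1.2255
false-alarm rate = Φ(-1.2255) = 0.1102

false-alarm rate = 0.110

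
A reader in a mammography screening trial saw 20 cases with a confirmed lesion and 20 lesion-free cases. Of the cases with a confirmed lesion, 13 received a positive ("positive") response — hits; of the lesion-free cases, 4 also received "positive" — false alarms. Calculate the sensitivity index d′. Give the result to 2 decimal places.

d′ = 1.23

H = 13/20 = 0.6500
FA = 4/20 = 0.2000
Φ⁻¹(0.6500) = 0.385, Φ⁻¹(0.2000) = -0.842
d' = z(H) − z(FA) = 0.385 − (-0.842) = 1.227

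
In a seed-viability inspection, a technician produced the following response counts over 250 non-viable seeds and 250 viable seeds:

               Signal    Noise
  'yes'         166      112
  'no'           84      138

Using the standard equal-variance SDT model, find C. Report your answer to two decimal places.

C = -0.15

H = 166/250 = 0.6640
FA = 112/250 = 0.4480
z(H) = z(0.6640) = 0.423
z(FA) = z(0.4480) = -0.131
c = −½·[z(H) + z(FA)] = −0.5 × (0.423 + (-0.131)) = -0.146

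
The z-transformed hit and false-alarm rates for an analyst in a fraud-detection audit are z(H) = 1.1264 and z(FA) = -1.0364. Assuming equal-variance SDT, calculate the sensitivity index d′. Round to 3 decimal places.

d' = z(H) − z(FA) = 1.1264 − (-1.0364) = 2.1628

d′ = 2.163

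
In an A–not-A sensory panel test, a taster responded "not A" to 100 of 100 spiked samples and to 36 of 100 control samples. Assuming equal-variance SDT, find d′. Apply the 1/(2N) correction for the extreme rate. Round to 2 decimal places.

d′ = 2.93

The hit rate is 100/100 = 1, so apply the 1/(2N) correction: H → 1 − 1/(2·100) = 0.99500.
z(H) = z(0.99500) = 2.576
z(FA) = z(0.36000) = -0.358
d' = 2.576 − (-0.358) = 2.934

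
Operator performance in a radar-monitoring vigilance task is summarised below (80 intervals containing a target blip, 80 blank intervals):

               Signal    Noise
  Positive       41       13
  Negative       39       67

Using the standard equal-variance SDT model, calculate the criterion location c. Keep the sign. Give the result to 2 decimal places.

c = 0.48

H = 41/80 = 0.5125
FA = 13/80 = 0.1625
z(H) = z(0.5125) = 0.0313
z(FA) = z(0.1625) = -0.9842
c = −½·[z(H) + z(FA)] = −0.5 × (0.0313 + (-0.9842)) = 0.47645
c > 0: the operator has a conservative response bias.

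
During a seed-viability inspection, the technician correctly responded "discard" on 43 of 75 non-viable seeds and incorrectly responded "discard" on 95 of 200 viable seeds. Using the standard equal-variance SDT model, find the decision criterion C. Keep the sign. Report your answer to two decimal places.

H = 43/75 = 0.5733
FA = 95/200 = 0.4750
z(H) = 0.1848
z(FA) = -0.0627
c = −½·[z(H) + z(FA)] = −0.5 × (0.1848 + (-0.0627)) = -0.06105
c < 0: the technician has a liberal response bias.

C = -0.06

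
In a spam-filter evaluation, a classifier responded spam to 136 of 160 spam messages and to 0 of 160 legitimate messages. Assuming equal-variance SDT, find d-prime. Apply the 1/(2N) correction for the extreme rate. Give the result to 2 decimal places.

The false-alarm rate is 0/160 = 0, so apply the 1/(2N) correction: FA → 1/(2·160) = 0.00313.
z(H) = z(0.85000) = 1.036
z(FA) = z(0.00313) = -2.734
d' = 1.036 − (-2.734) = 3.770

d-prime = 3.77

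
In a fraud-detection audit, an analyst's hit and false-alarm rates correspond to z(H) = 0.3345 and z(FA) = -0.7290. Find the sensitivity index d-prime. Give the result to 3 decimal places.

d' = z(H) − z(FA) = 0.3345 − (-0.7290) = 1.0635

d-prime = 1.064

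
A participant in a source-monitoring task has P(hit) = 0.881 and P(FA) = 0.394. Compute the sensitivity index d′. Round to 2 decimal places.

d′ = 1.45

Φ⁻¹(H) = 1.180
Φ⁻¹(FA) = -0.269
d' = z(H) − z(FA) = 1.180 − (-0.269) = 1.449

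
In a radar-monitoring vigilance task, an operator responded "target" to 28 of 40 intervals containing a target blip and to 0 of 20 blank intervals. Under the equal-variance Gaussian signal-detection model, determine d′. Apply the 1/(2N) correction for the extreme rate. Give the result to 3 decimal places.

d′ = 2.484

The false-alarm rate is 0/20 = 0, so apply the 1/(2N) correction: FA → 1/(2·20) = 0.02500.
z(H) = z(0.70000) = 0.5244
z(FA) = z(0.02500) = -1.9600
d' = 0.5244 − (-1.9600) = 2.4844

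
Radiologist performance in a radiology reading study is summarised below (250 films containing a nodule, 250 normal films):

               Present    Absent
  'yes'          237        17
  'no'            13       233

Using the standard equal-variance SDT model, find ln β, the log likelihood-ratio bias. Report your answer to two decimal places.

H = 237/250 = 0.9480
FA = 17/250 = 0.0680
Φ⁻¹(H) = Φ⁻¹(0.9480) = 1.626
Φ⁻¹(FA) = Φ⁻¹(0.0680) = -1.491
ln β = −½·[z(H)² − z(FA)²] = −0.5 × (2.644 − 2.223) = -0.2105

ln β = -0.21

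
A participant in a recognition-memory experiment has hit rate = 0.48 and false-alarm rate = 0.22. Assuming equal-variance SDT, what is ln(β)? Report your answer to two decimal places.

Φ⁻¹(H) = -0.050
Φ⁻¹(FA) = -0.772
ln β = −½·[z(H)² − z(FA)²] = −0.5 × (0.003 − 0.596) = 0.2965

ln β = 0.30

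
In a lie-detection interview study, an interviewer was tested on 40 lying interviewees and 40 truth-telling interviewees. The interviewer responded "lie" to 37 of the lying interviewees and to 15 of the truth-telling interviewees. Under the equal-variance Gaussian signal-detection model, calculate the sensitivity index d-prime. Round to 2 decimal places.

d-prime = 1.76

H = 37/40 = 0.9250
FA = 15/40 = 0.3750
z(H) = z(0.9250) = 1.4395
z(FA) = z(0.3750) = -0.3186
d' = z(H) − z(FA) = 1.4395 − (-0.3186) = 1.7581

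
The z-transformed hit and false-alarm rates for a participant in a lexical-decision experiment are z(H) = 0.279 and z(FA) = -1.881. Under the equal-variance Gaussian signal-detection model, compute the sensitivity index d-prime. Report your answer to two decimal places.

d' = z(H) − z(FA) = 0.279 − (-1.881) = 2.160

d-prime = 2.16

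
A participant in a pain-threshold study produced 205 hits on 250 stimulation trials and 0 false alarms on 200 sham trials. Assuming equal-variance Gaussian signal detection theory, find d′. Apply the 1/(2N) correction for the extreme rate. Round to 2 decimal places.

d′ = 3.72

The false-alarm rate is 0/200 = 0, so apply the 1/(2N) correction: FA → 1/(2·200) = 0.00250.
z(H) = z(0.82000) = 0.915
z(FA) = z(0.00250) = -2.807
d' = 0.915 − (-2.807) = 3.722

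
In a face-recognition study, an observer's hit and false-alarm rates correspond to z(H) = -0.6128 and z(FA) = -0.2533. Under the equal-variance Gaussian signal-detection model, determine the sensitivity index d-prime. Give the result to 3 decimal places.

d-prime = -0.360

d' = z(H) − z(FA) = -0.6128 − (-0.2533) = -0.3595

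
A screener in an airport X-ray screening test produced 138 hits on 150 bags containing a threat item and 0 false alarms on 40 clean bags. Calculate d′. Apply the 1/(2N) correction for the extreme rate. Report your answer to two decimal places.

The false-alarm rate is 0/40 = 0, so apply the 1/(2N) correction: FA → 1/(2·40) = 0.01250.
z(H) = z(0.92000) = 1.405
z(FA) = z(0.01250) = -2.241
d' = 1.405 − (-2.241) = 3.646

d′ = 3.65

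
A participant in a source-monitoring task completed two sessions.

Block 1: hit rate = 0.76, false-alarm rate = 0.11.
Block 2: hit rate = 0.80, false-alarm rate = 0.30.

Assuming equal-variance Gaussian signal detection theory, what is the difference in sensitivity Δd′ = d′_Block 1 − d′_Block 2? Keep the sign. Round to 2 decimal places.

Block 1: z(0.76) = 0.706, z(0.11) = -1.227, d' = 1.933
Block 2: z(0.80) = 0.842, z(0.30) = -0.524, d' = 1.366
Δd' = d'_Block 1 − d'_Block 2 = 1.933 − 1.366 = 0.567
Block 1 has the higher sensitivity.

Δd′ = 0.57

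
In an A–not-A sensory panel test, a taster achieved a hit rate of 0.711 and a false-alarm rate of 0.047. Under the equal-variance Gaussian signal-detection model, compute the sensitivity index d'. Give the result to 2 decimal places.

d' = 2.23

z(0.711) = 0.5563, z(0.047) = -1.6747
d' = z(H) − z(FA) = 0.5563 − (-1.6747) = 2.2310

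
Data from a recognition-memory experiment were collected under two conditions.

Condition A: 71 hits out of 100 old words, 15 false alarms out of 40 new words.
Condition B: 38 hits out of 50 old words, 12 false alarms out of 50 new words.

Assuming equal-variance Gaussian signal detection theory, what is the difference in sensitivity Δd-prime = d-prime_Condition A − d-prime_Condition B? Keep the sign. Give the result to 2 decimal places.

Condition A: z(0.7100) = 0.553, z(0.3750) = -0.319, d' = 0.872
Condition B: z(0.7600) = 0.706, z(0.2400) = -0.706, d' = 1.412
Δd' = d'_Condition A − d'_Condition B = 0.872 − 1.412 = -0.540
Condition B has the higher sensitivity.

Δd-prime = -0.54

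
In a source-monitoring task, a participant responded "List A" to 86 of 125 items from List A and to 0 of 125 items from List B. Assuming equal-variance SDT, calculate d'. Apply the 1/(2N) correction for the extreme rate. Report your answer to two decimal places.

The false-alarm rate is 0/125 = 0, so apply the 1/(2N) correction: FA → 1/(2·125) = 0.00400.
z(H) = z(0.68800) = 0.490
z(FA) = z(0.00400) = -2.652
d' = 0.490 − (-2.652) = 3.142

d' = 3.14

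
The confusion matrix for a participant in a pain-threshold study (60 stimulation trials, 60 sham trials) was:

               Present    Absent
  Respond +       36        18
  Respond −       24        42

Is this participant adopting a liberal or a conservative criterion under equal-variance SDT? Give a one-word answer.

conservative

z(H) = 0.253, z(FA) = -0.524
c = −½·(z(H) + z(FA)) = 0.1355
c > 0 → conservative criterion (biased toward responding “no”).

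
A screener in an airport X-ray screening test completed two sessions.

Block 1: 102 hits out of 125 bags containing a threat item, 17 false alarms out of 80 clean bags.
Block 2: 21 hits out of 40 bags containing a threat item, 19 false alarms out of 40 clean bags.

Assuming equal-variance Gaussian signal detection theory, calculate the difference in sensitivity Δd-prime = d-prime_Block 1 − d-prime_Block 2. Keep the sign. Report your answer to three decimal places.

Block 1: z(0.8160) = 0.9002, z(0.2125) = -0.7978, d' = 1.6980
Block 2: z(0.5250) = 0.0627, z(0.4750) = -0.0627, d' = 0.1254
Δd' = d'_Block 1 − d'_Block 2 = 1.6980 − 0.1254 = 1.5726
Block 1 has the higher sensitivity.

Δd-prime = 1.573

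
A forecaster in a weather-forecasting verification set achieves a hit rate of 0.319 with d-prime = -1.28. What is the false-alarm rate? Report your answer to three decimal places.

z(hit rate) = z(0.319) = -0.4705
z(FA) = z(H) − d' = -0.4705 − (-1.28) = 0.8095
false-alarm rate = Φ(0.8095) = 0.7909

false-alarm rate = 0.791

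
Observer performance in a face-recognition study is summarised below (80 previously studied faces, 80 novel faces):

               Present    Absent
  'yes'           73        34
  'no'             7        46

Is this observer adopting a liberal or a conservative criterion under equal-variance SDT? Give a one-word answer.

liberal

z(H) = 1.356, z(FA) = -0.189
c = −½·(z(H) + z(FA)) = -0.5835
c < 0 → liberal criterion (biased toward responding “yes”).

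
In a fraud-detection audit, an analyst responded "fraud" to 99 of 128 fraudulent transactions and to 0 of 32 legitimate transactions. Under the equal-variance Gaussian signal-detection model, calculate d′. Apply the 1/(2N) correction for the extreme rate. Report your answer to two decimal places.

The false-alarm rate is 0/32 = 0, so apply the 1/(2N) correction: FA → 1/(2·32) = 0.01562.
z(H) = z(0.77344) = 0.750
z(FA) = z(0.01562) = -2.154
d' = 0.750 − (-2.154) = 2.904

d′ = 2.90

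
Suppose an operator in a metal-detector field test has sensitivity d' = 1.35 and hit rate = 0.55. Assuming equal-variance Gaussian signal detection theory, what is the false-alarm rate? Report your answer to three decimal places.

z(hit rate) = z(0.55) = 0.1257
z(FA) = z(H) − d' = 0.1257 − 1.35 = -1.2243
false-alarm rate = Φ(-1.2243) = 0.1104

false-alarm rate = 0.110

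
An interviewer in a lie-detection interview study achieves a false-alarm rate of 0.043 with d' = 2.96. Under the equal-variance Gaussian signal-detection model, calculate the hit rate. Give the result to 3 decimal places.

hit rate = 0.893

z(false-alarm rate) = z(0.043) = -1.7169
z(H) = z(FA) + d' = -1.7169 + 2.96 = 1.2431
hit rate = Φ(1.2431) = 0.8931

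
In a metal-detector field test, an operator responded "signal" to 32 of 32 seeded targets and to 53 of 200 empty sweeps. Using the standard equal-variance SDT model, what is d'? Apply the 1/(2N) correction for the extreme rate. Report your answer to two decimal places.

d' = 2.78

The hit rate is 32/32 = 1, so apply the 1/(2N) correction: H → 1 − 1/(2·32) = 0.98438.
z(H) = z(0.98438) = 2.154
z(FA) = z(0.26500) = -0.628
d' = 2.154 − (-0.628) = 2.782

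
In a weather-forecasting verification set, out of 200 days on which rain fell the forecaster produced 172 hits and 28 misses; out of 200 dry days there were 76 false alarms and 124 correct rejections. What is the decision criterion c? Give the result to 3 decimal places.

c = -0.387

H = 172/200 = 0.8600
FA = 76/200 = 0.3800
Φ⁻¹(0.8600) = 1.0803, Φ⁻¹(0.3800) = -0.3055
c = −½·[z(H) + z(FA)] = −0.5 × (1.0803 + (-0.3055)) = -0.3874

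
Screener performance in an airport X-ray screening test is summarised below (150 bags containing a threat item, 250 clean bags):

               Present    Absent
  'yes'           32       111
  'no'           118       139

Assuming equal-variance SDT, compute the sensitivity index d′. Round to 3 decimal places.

d′ = -0.654

H = 32/150 = 0.2133
FA = 111/250 = 0.4440
z(H) = -0.7950
z(FA) = -0.1408
d' = z(H) − z(FA) = -0.7950 − (-0.1408) = -0.6542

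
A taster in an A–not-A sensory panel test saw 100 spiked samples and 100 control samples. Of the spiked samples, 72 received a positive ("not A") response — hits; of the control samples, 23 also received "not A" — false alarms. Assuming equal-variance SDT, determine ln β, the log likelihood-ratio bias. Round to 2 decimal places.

ln β = 0.10

H = 72/100 = 0.7200
FA = 23/100 = 0.2300
z(0.7200) = 0.583, z(0.2300) = -0.739
ln β = −½·[z(H)² − z(FA)²] = −0.5 × (0.340 − 0.546) = 0.103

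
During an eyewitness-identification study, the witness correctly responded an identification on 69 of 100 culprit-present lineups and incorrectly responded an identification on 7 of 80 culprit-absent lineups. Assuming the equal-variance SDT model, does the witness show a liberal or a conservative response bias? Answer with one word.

z(H) = 0.496, z(FA) = -1.356
c = −½·(z(H) + z(FA)) = 0.430
c > 0 → conservative criterion (biased toward responding “no”).

conservative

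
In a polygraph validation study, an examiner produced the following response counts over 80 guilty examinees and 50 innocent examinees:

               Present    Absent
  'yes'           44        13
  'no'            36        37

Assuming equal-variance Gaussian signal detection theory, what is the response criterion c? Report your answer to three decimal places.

H = 44/80 = 0.5500
FA = 13/50 = 0.2600
z(H) = 0.1257
z(FA) = -0.6433
c = −½·[z(H) + z(FA)] = −0.5 × (0.1257 + (-0.6433)) = 0.2588

c = 0.259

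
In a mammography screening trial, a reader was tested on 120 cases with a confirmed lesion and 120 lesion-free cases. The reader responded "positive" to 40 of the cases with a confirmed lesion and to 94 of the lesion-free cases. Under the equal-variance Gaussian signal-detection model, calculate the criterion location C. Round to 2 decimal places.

H = 40/120 = 0.3333
FA = 94/120 = 0.7833
z(H) = z(0.3333) = -0.4308
z(FA) = z(0.7833) = 0.7834
c = −½·[z(H) + z(FA)] = −0.5 × (-0.4308 + 0.7834) = -0.1763
c < 0: the reader has a liberal response bias.

C = -0.18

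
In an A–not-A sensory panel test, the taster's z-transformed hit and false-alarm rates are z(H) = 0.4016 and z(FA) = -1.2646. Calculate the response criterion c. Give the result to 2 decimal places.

c = 0.43

c = −½·[z(H) + z(FA)] = −½·(0.4016 + (-1.2646)) = 0.4315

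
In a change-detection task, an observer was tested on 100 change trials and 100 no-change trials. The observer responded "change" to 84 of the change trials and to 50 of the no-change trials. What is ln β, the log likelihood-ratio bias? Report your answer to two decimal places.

H = 84/100 = 0.8400
FA = 50/100 = 0.5000
Φ⁻¹(H) = 0.994
Φ⁻¹(FA) = 0.000
ln β = −½·[z(H)² − z(FA)²] = −0.5 × (0.988 − 0.000) = -0.494

ln β = -0.49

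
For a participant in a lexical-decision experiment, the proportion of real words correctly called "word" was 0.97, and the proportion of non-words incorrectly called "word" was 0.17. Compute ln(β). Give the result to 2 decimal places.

z(H) = z(0.97) = 1.881
z(FA) = z(0.17) = -0.954
ln β = −½·[z(H)² − z(FA)²] = −0.5 × (3.538 − 0.910) = -1.314

ln β = -1.31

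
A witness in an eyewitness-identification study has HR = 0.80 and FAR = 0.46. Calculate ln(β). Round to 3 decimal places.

ln β = -0.349

Φ⁻¹(H) = 0.8416
Φ⁻¹(FA) = -0.1004
ln β = −½·[z(H)² − z(FA)²] = −0.5 × (0.7083 − 0.0101) = -0.3491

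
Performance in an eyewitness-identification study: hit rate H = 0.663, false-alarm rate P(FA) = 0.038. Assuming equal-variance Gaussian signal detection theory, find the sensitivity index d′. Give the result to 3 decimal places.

Φ⁻¹(0.663) = 0.4207, Φ⁻¹(0.038) = -1.7744
d' = z(H) − z(FA) = 0.4207 − (-1.7744) = 2.1951

d′ = 2.195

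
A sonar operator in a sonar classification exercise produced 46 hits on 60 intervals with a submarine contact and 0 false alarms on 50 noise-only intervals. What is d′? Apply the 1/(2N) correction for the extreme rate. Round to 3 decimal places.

The false-alarm rate is 0/50 = 0, so apply the 1/(2N) correction: FA → 1/(2·50) = 0.01000.
z(H) = z(0.76667) = 0.7279
z(FA) = z(0.01000) = -2.3263
d' = 0.7279 − (-2.3263) = 3.0542

d′ = 3.054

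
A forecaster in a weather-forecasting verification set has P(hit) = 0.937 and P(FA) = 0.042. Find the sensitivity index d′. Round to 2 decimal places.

d′ = 3.26

z(H) = z(0.937) = 1.530
z(FA) = z(0.042) = -1.728
d' = z(H) − z(FA) = 1.530 − (-1.728) = 3.258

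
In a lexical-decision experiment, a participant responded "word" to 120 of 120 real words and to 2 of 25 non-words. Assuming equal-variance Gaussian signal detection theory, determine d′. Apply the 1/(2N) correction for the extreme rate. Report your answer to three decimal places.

d′ = 4.043

The hit rate is 120/120 = 1, so apply the 1/(2N) correction: H → 1 − 1/(2·120) = 0.99583.
z(H) = z(0.99583) = 2.6380
z(FA) = z(0.08000) = -1.4051
d' = 2.6380 − (-1.4051) = 4.0431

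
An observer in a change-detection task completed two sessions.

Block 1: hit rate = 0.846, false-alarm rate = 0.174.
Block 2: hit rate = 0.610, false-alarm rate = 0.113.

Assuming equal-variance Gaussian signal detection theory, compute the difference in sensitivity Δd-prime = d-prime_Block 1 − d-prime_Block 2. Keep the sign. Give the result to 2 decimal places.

Δd-prime = 0.47

Block 1: z(0.846) = 1.019, z(0.174) = -0.938, d' = 1.957
Block 2: z(0.610) = 0.279, z(0.113) = -1.211, d' = 1.490
Δd' = d'_Block 1 − d'_Block 2 = 1.957 − 1.490 = 0.467
Block 1 has the higher sensitivity.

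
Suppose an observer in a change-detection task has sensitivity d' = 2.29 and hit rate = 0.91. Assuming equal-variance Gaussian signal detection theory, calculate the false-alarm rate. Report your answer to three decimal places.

z(hit rate) = z(0.91) = 1.3408
z(FA) = z(H) − d' = 1.3408 − 2.29 = -0.9492
false-alarm rate = Φ(-0.9492) = 0.1713

false-alarm rate = 0.171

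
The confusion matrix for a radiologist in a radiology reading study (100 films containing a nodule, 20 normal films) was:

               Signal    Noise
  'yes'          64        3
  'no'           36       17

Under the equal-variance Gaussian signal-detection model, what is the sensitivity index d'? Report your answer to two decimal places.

H = 64/100 = 0.6400
FA = 3/20 = 0.1500
z(0.6400) = 0.3585, z(0.1500) = -1.0364
d' = z(H) − z(FA) = 0.3585 − (-1.0364) = 1.3949

d' = 1.39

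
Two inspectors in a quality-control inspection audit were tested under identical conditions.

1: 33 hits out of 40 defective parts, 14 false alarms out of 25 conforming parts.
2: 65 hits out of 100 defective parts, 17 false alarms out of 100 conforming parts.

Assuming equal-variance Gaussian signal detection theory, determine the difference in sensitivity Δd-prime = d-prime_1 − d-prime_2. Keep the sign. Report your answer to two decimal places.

Δd-prime = -0.56

1: z(0.8250) = 0.935, z(0.5600) = 0.151, d' = 0.784
2: z(0.6500) = 0.385, z(0.1700) = -0.954, d' = 1.339
Δd' = d'_1 − d'_2 = 0.784 − 1.339 = -0.555
2 has the higher sensitivity.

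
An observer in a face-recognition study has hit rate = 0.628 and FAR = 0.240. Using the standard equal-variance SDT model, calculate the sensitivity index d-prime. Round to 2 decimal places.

d-prime = 1.03

z(H) = z(0.628) = 0.327
z(FA) = z(0.240) = -0.706
d' = z(H) − z(FA) = 0.327 − (-0.706) = 1.033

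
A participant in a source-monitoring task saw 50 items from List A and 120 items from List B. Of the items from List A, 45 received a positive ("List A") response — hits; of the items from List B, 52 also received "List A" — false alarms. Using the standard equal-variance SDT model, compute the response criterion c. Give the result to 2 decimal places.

H = 45/50 = 0.9000
FA = 52/120 = 0.4333
z(0.9000) = 1.282, z(0.4333) = -0.168
c = −½·[z(H) + z(FA)] = −0.5 × (1.282 + (-0.168)) = -0.557

c = -0.56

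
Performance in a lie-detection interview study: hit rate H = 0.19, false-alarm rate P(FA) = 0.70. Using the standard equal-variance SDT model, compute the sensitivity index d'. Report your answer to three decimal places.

d' = -1.402

z(H) = z(0.19) = -0.8779
z(FA) = z(0.70) = 0.5244
d' = z(H) − z(FA) = -0.8779 − 0.5244 = -1.4023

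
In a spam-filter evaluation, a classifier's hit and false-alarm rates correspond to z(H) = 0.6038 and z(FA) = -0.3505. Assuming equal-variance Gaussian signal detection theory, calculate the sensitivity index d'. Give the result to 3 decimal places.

d' = 0.954

d' = z(H) − z(FA) = 0.6038 − (-0.3505) = 0.9543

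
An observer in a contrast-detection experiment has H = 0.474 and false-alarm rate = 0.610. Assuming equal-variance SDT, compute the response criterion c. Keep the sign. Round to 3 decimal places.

c = -0.107

Φ⁻¹(H) = -0.0652
Φ⁻¹(FA) = 0.2793
c = −½·[z(H) + z(FA)] = −0.5 × (-0.0652 + 0.2793) = -0.10705
c < 0: the observer has a liberal response bias.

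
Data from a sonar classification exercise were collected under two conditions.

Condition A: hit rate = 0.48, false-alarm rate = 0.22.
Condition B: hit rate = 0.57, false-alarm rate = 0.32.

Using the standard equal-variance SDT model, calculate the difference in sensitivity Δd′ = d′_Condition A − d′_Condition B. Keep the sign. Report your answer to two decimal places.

Condition A: z(0.48) = -0.050, z(0.22) = -0.772, d' = 0.722
Condition B: z(0.57) = 0.176, z(0.32) = -0.468, d' = 0.644
Δd' = d'_Condition A − d'_Condition B = 0.722 − 0.644 = 0.078
Condition A has the higher sensitivity.

Δd′ = 0.08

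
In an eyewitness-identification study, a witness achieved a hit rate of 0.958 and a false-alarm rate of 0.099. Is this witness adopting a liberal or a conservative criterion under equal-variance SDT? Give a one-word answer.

liberal

z(H) = 1.728, z(FA) = -1.287
c = −½·(z(H) + z(FA)) = -0.2205
c < 0 → liberal criterion (biased toward responding “yes”).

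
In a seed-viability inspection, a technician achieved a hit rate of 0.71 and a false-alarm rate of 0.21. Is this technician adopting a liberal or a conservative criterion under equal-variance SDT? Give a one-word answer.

z(H) = 0.553, z(FA) = -0.806
c = −½·(z(H) + z(FA)) = 0.1265
c > 0 → conservative criterion (biased toward responding “no”).

conservative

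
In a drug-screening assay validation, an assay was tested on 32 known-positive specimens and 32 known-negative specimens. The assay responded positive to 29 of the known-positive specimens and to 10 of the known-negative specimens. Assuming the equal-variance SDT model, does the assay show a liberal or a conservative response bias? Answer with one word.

z(H) = 1.318, z(FA) = -0.489
c = −½·(z(H) + z(FA)) = -0.4145
c < 0 → liberal criterion (biased toward responding “yes”).

liberal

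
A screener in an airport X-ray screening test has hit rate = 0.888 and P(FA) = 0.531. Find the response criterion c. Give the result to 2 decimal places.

c = -0.65

z(H) = 1.2160
z(FA) = 0.0778
c = −½·[z(H) + z(FA)] = −0.5 × (1.2160 + 0.0778) = -0.6469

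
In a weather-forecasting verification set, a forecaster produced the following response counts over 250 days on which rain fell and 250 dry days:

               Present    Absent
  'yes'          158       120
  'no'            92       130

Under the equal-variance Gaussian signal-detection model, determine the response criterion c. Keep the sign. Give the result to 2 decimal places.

c = -0.14

H = 158/250 = 0.6320
FA = 120/250 = 0.4800
Φ⁻¹(0.6320) = 0.337, Φ⁻¹(0.4800) = -0.050
c = −½·[z(H) + z(FA)] = −0.5 × (0.337 + (-0.050)) = -0.1435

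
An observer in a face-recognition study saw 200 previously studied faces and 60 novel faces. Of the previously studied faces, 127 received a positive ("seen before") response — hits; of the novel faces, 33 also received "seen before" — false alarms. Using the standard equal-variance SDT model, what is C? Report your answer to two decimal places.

H = 127/200 = 0.6350
FA = 33/60 = 0.5500
z(H) = z(0.6350) = 0.345
z(FA) = z(0.5500) = 0.126
c = −½·[z(H) + z(FA)] = −0.5 × (0.345 + 0.126) = -0.2355
c < 0: the observer has a liberal response bias.

C = -0.24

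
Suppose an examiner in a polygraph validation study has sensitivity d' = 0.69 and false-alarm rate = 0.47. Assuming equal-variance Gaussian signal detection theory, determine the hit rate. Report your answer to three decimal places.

z(false-alarm rate) = z(0.47) = -0.0753
z(H) = z(FA) + d' = -0.0753 + 0.69 = 0.6147
hit rate = Φ(0.6147) = 0.7306

hit rate = 0.731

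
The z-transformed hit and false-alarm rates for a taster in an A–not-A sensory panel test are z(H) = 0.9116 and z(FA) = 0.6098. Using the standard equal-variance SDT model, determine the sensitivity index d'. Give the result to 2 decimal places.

d' = 0.30

d' = z(H) − z(FA) = 0.9116 − 0.6098 = 0.3018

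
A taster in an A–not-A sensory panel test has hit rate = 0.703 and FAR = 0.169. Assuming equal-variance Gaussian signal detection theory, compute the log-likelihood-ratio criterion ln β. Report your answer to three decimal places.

ln β = 0.317

z(0.703) = 0.5330, z(0.169) = -0.9581
ln β = −½·[z(H)² − z(FA)²] = −0.5 × (0.2841 − 0.9180) = 0.31695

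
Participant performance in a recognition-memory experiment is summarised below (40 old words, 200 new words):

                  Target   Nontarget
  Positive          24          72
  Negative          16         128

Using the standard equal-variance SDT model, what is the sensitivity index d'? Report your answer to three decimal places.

H = 24/40 = 0.6000
FA = 72/200 = 0.3600
z(0.6000) = 0.2533, z(0.3600) = -0.3585
d' = z(H) − z(FA) = 0.2533 − (-0.3585) = 0.6118

d' = 0.612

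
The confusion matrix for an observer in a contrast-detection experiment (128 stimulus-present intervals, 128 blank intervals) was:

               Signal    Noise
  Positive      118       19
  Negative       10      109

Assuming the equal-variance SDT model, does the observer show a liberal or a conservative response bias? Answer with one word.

z(H) = 1.418, z(FA) = -1.043
c = −½·(z(H) + z(FA)) = -0.1875
c < 0 → liberal criterion (biased toward responding “yes”).

liberal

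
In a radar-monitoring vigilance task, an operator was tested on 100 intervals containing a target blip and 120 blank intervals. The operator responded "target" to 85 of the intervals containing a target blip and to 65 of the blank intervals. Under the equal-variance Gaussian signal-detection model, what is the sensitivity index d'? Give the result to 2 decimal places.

d' = 0.93

H = 85/100 = 0.8500
FA = 65/120 = 0.5417
Φ⁻¹(H) = Φ⁻¹(0.8500) = 1.036
Φ⁻¹(FA) = Φ⁻¹(0.5417) = 0.105
d' = z(H) − z(FA) = 1.036 − 0.105 = 0.931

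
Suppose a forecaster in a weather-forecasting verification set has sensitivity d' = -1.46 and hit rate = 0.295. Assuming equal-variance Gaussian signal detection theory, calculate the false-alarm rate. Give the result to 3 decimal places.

z(hit rate) = z(0.295) = -0.5388
z(FA) = z(H) − d' = -0.5388 − (-1.46) = 0.9212
false-alarm rate = Φ(0.9212) = 0.8215

false-alarm rate = 0.822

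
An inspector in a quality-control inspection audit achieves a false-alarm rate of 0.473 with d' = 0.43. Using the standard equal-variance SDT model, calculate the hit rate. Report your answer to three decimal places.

hit rate = 0.641

z(false-alarm rate) = z(0.473) = -0.0677
z(H) = z(FA) + d' = -0.0677 + 0.43 = 0.3623
hit rate = Φ(0.3623) = 0.6414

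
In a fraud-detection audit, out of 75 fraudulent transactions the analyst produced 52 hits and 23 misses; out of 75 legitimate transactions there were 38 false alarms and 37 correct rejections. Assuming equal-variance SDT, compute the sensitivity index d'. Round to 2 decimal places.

H = 52/75 = 0.6933
FA = 38/75 = 0.5067
z(0.6933) = 0.5052, z(0.5067) = 0.0168
d' = z(H) − z(FA) = 0.5052 − 0.0168 = 0.4884

d' = 0.49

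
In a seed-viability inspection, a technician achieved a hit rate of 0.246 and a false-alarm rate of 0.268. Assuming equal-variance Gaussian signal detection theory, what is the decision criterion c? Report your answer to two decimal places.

c = 0.65

z(0.246) = -0.687, z(0.268) = -0.619
c = −½·[z(H) + z(FA)] = −0.5 × (-0.687 + (-0.619)) = 0.653
c > 0: the technician has a conservative response bias.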